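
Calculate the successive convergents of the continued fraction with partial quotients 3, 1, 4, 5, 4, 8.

3/1, 4/1, 19/5, 99/26, 415/109, 3419/898

Using the convergent recurrence p_i = a_i*p_{i-1} + p_{i-2}, q_i = a_i*q_{i-1} + q_{i-2} with p_{-2}=0, p_{-1}=1, q_{-2}=1, q_{-1}=0:
  i=0: a_0=3, p_0 = 3*1 + 0 = 3, q_0 = 3*0 + 1 = 1.
  i=1: a_1=1, p_1 = 1*3 + 1 = 4, q_1 = 1*1 + 0 = 1.
  i=2: a_2=4, p_2 = 4*4 + 3 = 19, q_2 = 4*1 + 1 = 5.
  i=3: a_3=5, p_3 = 5*19 + 4 = 99, q_3 = 5*5 + 1 = 26.
  i=4: a_4=4, p_4 = 4*99 + 19 = 415, q_4 = 4*26 + 5 = 109.
  i=5: a_5=8, p_5 = 8*415 + 99 = 3419, q_5 = 8*109 + 26 = 898.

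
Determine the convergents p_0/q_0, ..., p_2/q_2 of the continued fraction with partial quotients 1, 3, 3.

Using the convergent recurrence p_i = a_i*p_{i-1} + p_{i-2}, q_i = a_i*q_{i-1} + q_{i-2} with p_{-2}=0, p_{-1}=1, q_{-2}=1, q_{-1}=0:
  i=0: a_0=1, p_0 = 1*1 + 0 = 1, q_0 = 1*0 + 1 = 1.
  i=1: a_1=3, p_1 = 3*1 + 1 = 4, q_1 = 3*1 + 0 = 3.
  i=2: a_2=3, p_2 = 3*4 + 1 = 13, q_2 = 3*3 + 1 = 10.

1/1, 4/3, 13/10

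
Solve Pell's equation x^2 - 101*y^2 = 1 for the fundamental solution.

(x, y) = (201, 20)

First expand sqrt(101) as a continued fraction. With x_i = (sqrt(101) + m_i)/d_i and (m_0, d_0) = (0, 1): a_0 = floor(sqrt(101)) = 10, since 10^2 = 100 <= 101 < 121 = 11^2.
Iterate m_{i+1} = d_i*a_i - m_i, d_{i+1} = (101 - m_{i+1}^2)/d_i, a_{i+1} = floor((a_0 + m_{i+1})/d_{i+1}):
  m_1 = 1*10 - 0 = 10, d_1 = (101 - 10^2)/1 = 1/1 = 1, a_1 = floor((10 + 10)/1) = 20.
  m_2 = 1*20 - 10 = 10, d_2 = (101 - 10^2)/1 = 1/1 = 1: (m_2, d_2) = (m_1, d_1) = (10, 1), so from here the quotient a_1 repeats; the period length is 1.
So sqrt(101) = [10; (20)] with period length k = 1.
k is odd, so (p_{k-1}, q_{k-1}) only solves x^2 - 101y^2 = -1 and the fundamental solution of x^2 - 101y^2 = 1 is (p_{2k-1}, q_{2k-1}) = (p_1, q_1); compute convergents through index 1, running through the period twice.
Convergents (p_i = a_i*p_{i-1} + p_{i-2}, q_i = a_i*q_{i-1} + q_{i-2} with p_{-2}=0, p_{-1}=1, q_{-2}=1, q_{-1}=0):
  i=0: a_0=10, p_0 = 10*1 + 0 = 10, q_0 = 10*0 + 1 = 1.
  i=1: a_1=20, p_1 = 20*10 + 1 = 201, q_1 = 20*1 + 0 = 20.
Indeed p_0^2 - 101*q_0^2 = 100 - 101 = -1, not +1.
Check: 201^2 - 101*20^2 = 40401 - 40400 = 1, so (x, y) = (201, 20) solves the equation, and by the theorem it is the least positive solution.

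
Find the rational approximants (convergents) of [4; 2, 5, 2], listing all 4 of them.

4/1, 9/2, 49/11, 107/24

Using the convergent recurrence p_i = a_i*p_{i-1} + p_{i-2}, q_i = a_i*q_{i-1} + q_{i-2} with p_{-2}=0, p_{-1}=1, q_{-2}=1, q_{-1}=0:
  i=0: a_0=4, p_0 = 4*1 + 0 = 4, q_0 = 4*0 + 1 = 1.
  i=1: a_1=2, p_1 = 2*4 + 1 = 9, q_1 = 2*1 + 0 = 2.
  i=2: a_2=5, p_2 = 5*9 + 4 = 49, q_2 = 5*2 + 1 = 11.
  i=3: a_3=2, p_3 = 2*49 + 9 = 107, q_3 = 2*11 + 2 = 24.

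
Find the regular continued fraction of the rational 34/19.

Run the Euclidean algorithm on 34 and 19; the successive quotients are the partial quotients a_0, a_1, ... (each step inverts the fractional part left over by the previous one):
  34 = 1*19 + 15, so a_0 = 1.
  19 = 1*15 + 4, so a_1 = 1.
  15 = 3*4 + 3, so a_2 = 3.
  4 = 1*3 + 1, so a_3 = 1.
  3 = 3*1 + 0, so a_4 = 3.
The remainder reaches 0 after 5 divisions, so the expansion has 5 partial quotients, read off in order.

[1; 1, 3, 1, 3]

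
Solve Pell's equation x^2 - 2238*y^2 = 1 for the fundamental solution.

First expand sqrt(2238) as a continued fraction. With x_i = (sqrt(2238) + m_i)/d_i and (m_0, d_0) = (0, 1): a_0 = floor(sqrt(2238)) = 47, since 47^2 = 2209 <= 2238 < 2304 = 48^2.
Iterate m_{i+1} = d_i*a_i - m_i, d_{i+1} = (2238 - m_{i+1}^2)/d_i, a_{i+1} = floor((a_0 + m_{i+1})/d_{i+1}):
  m_1 = 1*47 - 0 = 47, d_1 = (2238 - 47^2)/1 = 29/1 = 29, a_1 = floor((47 + 47)/29) = 3.
  m_2 = 29*3 - 47 = 40, d_2 = (2238 - 40^2)/29 = 638/29 = 22, a_2 = floor((47 + 40)/22) = 3.
  m_3 = 22*3 - 40 = 26, d_3 = (2238 - 26^2)/22 = 1562/22 = 71, a_3 = floor((47 + 26)/71) = 1.
  m_4 = 71*1 - 26 = 45, d_4 = (2238 - 45^2)/71 = 213/71 = 3, a_4 = floor((47 + 45)/3) = 30.
  m_5 = 3*30 - 45 = 45, d_5 = (2238 - 45^2)/3 = 213/3 = 71, a_5 = floor((47 + 45)/71) = 1.
  m_6 = 71*1 - 45 = 26, d_6 = (2238 - 26^2)/71 = 1562/71 = 22, a_6 = floor((47 + 26)/22) = 3.
  m_7 = 22*3 - 26 = 40, d_7 = (2238 - 40^2)/22 = 638/22 = 29, a_7 = floor((47 + 40)/29) = 3.
  m_8 = 29*3 - 40 = 47, d_8 = (2238 - 47^2)/29 = 29/29 = 1, a_8 = floor((47 + 47)/1) = 94.
  m_9 = 1*94 - 47 = 47, d_9 = (2238 - 47^2)/1 = 29/1 = 29: (m_9, d_9) = (m_1, d_1) = (47, 29), so from here the quotients repeat a_1, ..., a_8; the period length is 8.
So sqrt(2238) = [47; (3, 3, 1, 30, 1, 3, 3, 94)] with period length k = 8.
k is even, so the fundamental solution of x^2 - 2238y^2 = 1 is (p_{k-1}, q_{k-1}) = (p_7, q_7); compute convergents through index 7.
Convergents (p_i = a_i*p_{i-1} + p_{i-2}, q_i = a_i*q_{i-1} + q_{i-2} with p_{-2}=0, p_{-1}=1, q_{-2}=1, q_{-1}=0):
  i=0: a_0=47, p_0 = 47*1 + 0 = 47, q_0 = 47*0 + 1 = 1.
  i=1: a_1=3, p_1 = 3*47 + 1 = 142, q_1 = 3*1 + 0 = 3.
  i=2: a_2=3, p_2 = 3*142 + 47 = 473, q_2 = 3*3 + 1 = 10.
  i=3: a_3=1, p_3 = 1*473 + 142 = 615, q_3 = 1*10 + 3 = 13.
  i=4: a_4=30, p_4 = 30*615 + 473 = 18923, q_4 = 30*13 + 10 = 400.
  i=5: a_5=1, p_5 = 1*18923 + 615 = 19538, q_5 = 1*400 + 13 = 413.
  i=6: a_6=3, p_6 = 3*19538 + 18923 = 77537, q_6 = 3*413 + 400 = 1639.
  i=7: a_7=3, p_7 = 3*77537 + 19538 = 252149, q_7 = 3*1639 + 413 = 5330.
Check: 252149^2 - 2238*5330^2 = 63579118201 - 63579118200 = 1, so (x, y) = (252149, 5330) solves the equation, and by the theorem it is the least positive solution.

(x, y) = (252149, 5330)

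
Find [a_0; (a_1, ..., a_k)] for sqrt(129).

Write x_i = (sqrt(129) + m_i)/d_i with (m_0, d_0) = (0, 1). a_0 = floor(sqrt(129)) = 11, since 11^2 = 121 <= 129 < 144 = 12^2.
Iterate m_{i+1} = d_i*a_i - m_i, d_{i+1} = (129 - m_{i+1}^2)/d_i, a_{i+1} = floor((a_0 + m_{i+1})/d_{i+1}):
  m_1 = 1*11 - 0 = 11, d_1 = (129 - 11^2)/1 = 8/1 = 8, a_1 = floor((11 + 11)/8) = 2.
  m_2 = 8*2 - 11 = 5, d_2 = (129 - 5^2)/8 = 104/8 = 13, a_2 = floor((11 + 5)/13) = 1.
  m_3 = 13*1 - 5 = 8, d_3 = (129 - 8^2)/13 = 65/13 = 5, a_3 = floor((11 + 8)/5) = 3.
  m_4 = 5*3 - 8 = 7, d_4 = (129 - 7^2)/5 = 80/5 = 16, a_4 = floor((11 + 7)/16) = 1.
  m_5 = 16*1 - 7 = 9, d_5 = (129 - 9^2)/16 = 48/16 = 3, a_5 = floor((11 + 9)/3) = 6.
  m_6 = 3*6 - 9 = 9, d_6 = (129 - 9^2)/3 = 48/3 = 16, a_6 = floor((11 + 9)/16) = 1.
  m_7 = 16*1 - 9 = 7, d_7 = (129 - 7^2)/16 = 80/16 = 5, a_7 = floor((11 + 7)/5) = 3.
  m_8 = 5*3 - 7 = 8, d_8 = (129 - 8^2)/5 = 65/5 = 13, a_8 = floor((11 + 8)/13) = 1.
  m_9 = 13*1 - 8 = 5, d_9 = (129 - 5^2)/13 = 104/13 = 8, a_9 = floor((11 + 5)/8) = 2.
  m_10 = 8*2 - 5 = 11, d_10 = (129 - 11^2)/8 = 8/8 = 1, a_10 = floor((11 + 11)/1) = 22.
  m_11 = 1*22 - 11 = 11, d_11 = (129 - 11^2)/1 = 8/1 = 8: (m_11, d_11) = (m_1, d_1) = (11, 8), so from here the quotients repeat a_1, ..., a_10; the period length is 10.
Hence the expansion of sqrt(129) is a_0 = 11 followed by the repeating block 2, 1, 3, 1, 6, 1, 3, 1, 2, 22 (period 10).

[11; (2, 1, 3, 1, 6, 1, 3, 1, 2, 22)]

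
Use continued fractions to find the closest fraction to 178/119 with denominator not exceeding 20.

3/2

Expand x = 178/119 as a continued fraction with the Euclidean algorithm:
  178 = 1*119 + 59, so a_0 = 1.
  119 = 2*59 + 1, so a_1 = 2.
  59 = 59*1 + 0, so a_2 = 59.
so x = [1; 2, 59].
Convergents (p_i = a_i*p_{i-1} + p_{i-2}, q_i = a_i*q_{i-1} + q_{i-2} with p_{-2}=0, p_{-1}=1, q_{-2}=1, q_{-1}=0), until the denominator exceeds 20:
  i=0: a_0=1, p_0 = 1*1 + 0 = 1, q_0 = 1*0 + 1 = 1.
  i=1: a_1=2, p_1 = 2*1 + 1 = 3, q_1 = 2*1 + 0 = 2.
  i=2: a_2=59, p_2 = 59*3 + 1 = 178, q_2 = 59*2 + 1 = 119.
q_2 = 119 > 20, so the last convergent with denominator <= 20 is p_1/q_1 = 3/2.
The closest fraction with denominator <= 20 is either p_1/q_1 or the intermediate fraction (k*p_1 + p_0)/(k*q_1 + q_0) with the largest k >= 1 whose denominator stays <= 20; these approach x as k grows, and every other convergent or intermediate fraction in range is farther away.
Largest k: floor((20 - q_0)/q_1) = floor((20 - 1)/2) = 9.
That gives (9*3 + 1)/(9*2 + 1) = 28/19.
Compare the errors: |x - 3/2| = |178*2 - 3*119|/(119*2) = 1/238, and |x - 28/19| = |178*19 - 28*119|/(119*19) = 50/2261.
Cross-multiplying, 1*2261 = 2261 < 11900 = 50*238, so 1/238 is smaller: the convergent 3/2 is closer to x than 28/19.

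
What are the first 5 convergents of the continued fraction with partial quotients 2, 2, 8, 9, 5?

2/1, 5/2, 42/17, 383/155, 1957/792

Using the convergent recurrence p_i = a_i*p_{i-1} + p_{i-2}, q_i = a_i*q_{i-1} + q_{i-2} with p_{-2}=0, p_{-1}=1, q_{-2}=1, q_{-1}=0:
  i=0: a_0=2, p_0 = 2*1 + 0 = 2, q_0 = 2*0 + 1 = 1.
  i=1: a_1=2, p_1 = 2*2 + 1 = 5, q_1 = 2*1 + 0 = 2.
  i=2: a_2=8, p_2 = 8*5 + 2 = 42, q_2 = 8*2 + 1 = 17.
  i=3: a_3=9, p_3 = 9*42 + 5 = 383, q_3 = 9*17 + 2 = 155.
  i=4: a_4=5, p_4 = 5*383 + 42 = 1957, q_4 = 5*155 + 17 = 792.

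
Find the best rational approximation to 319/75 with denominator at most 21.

Expand x = 319/75 as a continued fraction with the Euclidean algorithm:
  319 = 4*75 + 19, so a_0 = 4.
  75 = 3*19 + 18, so a_1 = 3.
  19 = 1*18 + 1, so a_2 = 1.
  18 = 18*1 + 0, so a_3 = 18.
so x = [4; 3, 1, 18].
Convergents (p_i = a_i*p_{i-1} + p_{i-2}, q_i = a_i*q_{i-1} + q_{i-2} with p_{-2}=0, p_{-1}=1, q_{-2}=1, q_{-1}=0), until the denominator exceeds 21:
  i=0: a_0=4, p_0 = 4*1 + 0 = 4, q_0 = 4*0 + 1 = 1.
  i=1: a_1=3, p_1 = 3*4 + 1 = 13, q_1 = 3*1 + 0 = 3.
  i=2: a_2=1, p_2 = 1*13 + 4 = 17, q_2 = 1*3 + 1 = 4.
  i=3: a_3=18, p_3 = 18*17 + 13 = 319, q_3 = 18*4 + 3 = 75.
q_3 = 75 > 21, so the last convergent with denominator <= 21 is p_2/q_2 = 17/4.
The closest fraction with denominator <= 21 is either p_2/q_2 or the intermediate fraction (k*p_2 + p_1)/(k*q_2 + q_1) with the largest k >= 1 whose denominator stays <= 21; these approach x as k grows, and every other convergent or intermediate fraction in range is farther away.
Largest k: floor((21 - q_1)/q_2) = floor((21 - 3)/4) = 4.
That gives (4*17 + 13)/(4*4 + 3) = 81/19.
Compare the errors: |x - 17/4| = |319*4 - 17*75|/(75*4) = 1/300, and |x - 81/19| = |319*19 - 81*75|/(75*19) = 14/1425.
Cross-multiplying, 1*1425 = 1425 < 4200 = 14*300, so 1/300 is smaller: the convergent 17/4 is closer to x than 81/19.

17/4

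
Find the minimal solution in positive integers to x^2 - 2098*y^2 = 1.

(x, y) = (5456897, 119136)

First expand sqrt(2098) as a continued fraction. With x_i = (sqrt(2098) + m_i)/d_i and (m_0, d_0) = (0, 1): a_0 = floor(sqrt(2098)) = 45, since 45^2 = 2025 <= 2098 < 2116 = 46^2.
Iterate m_{i+1} = d_i*a_i - m_i, d_{i+1} = (2098 - m_{i+1}^2)/d_i, a_{i+1} = floor((a_0 + m_{i+1})/d_{i+1}):
  m_1 = 1*45 - 0 = 45, d_1 = (2098 - 45^2)/1 = 73/1 = 73, a_1 = floor((45 + 45)/73) = 1.
  m_2 = 73*1 - 45 = 28, d_2 = (2098 - 28^2)/73 = 1314/73 = 18, a_2 = floor((45 + 28)/18) = 4.
  m_3 = 18*4 - 28 = 44, d_3 = (2098 - 44^2)/18 = 162/18 = 9, a_3 = floor((45 + 44)/9) = 9.
  m_4 = 9*9 - 44 = 37, d_4 = (2098 - 37^2)/9 = 729/9 = 81, a_4 = floor((45 + 37)/81) = 1.
  m_5 = 81*1 - 37 = 44, d_5 = (2098 - 44^2)/81 = 162/81 = 2, a_5 = floor((45 + 44)/2) = 44.
  m_6 = 2*44 - 44 = 44, d_6 = (2098 - 44^2)/2 = 162/2 = 81, a_6 = floor((45 + 44)/81) = 1.
  m_7 = 81*1 - 44 = 37, d_7 = (2098 - 37^2)/81 = 729/81 = 9, a_7 = floor((45 + 37)/9) = 9.
  m_8 = 9*9 - 37 = 44, d_8 = (2098 - 44^2)/9 = 162/9 = 18, a_8 = floor((45 + 44)/18) = 4.
  m_9 = 18*4 - 44 = 28, d_9 = (2098 - 28^2)/18 = 1314/18 = 73, a_9 = floor((45 + 28)/73) = 1.
  m_10 = 73*1 - 28 = 45, d_10 = (2098 - 45^2)/73 = 73/73 = 1, a_10 = floor((45 + 45)/1) = 90.
  m_11 = 1*90 - 45 = 45, d_11 = (2098 - 45^2)/1 = 73/1 = 73: (m_11, d_11) = (m_1, d_1) = (45, 73), so from here the quotients repeat a_1, ..., a_10; the period length is 10.
So sqrt(2098) = [45; (1, 4, 9, 1, 44, 1, 9, 4, 1, 90)] with period length k = 10.
k is even, so the fundamental solution of x^2 - 2098y^2 = 1 is (p_{k-1}, q_{k-1}) = (p_9, q_9); compute convergents through index 9.
Convergents (p_i = a_i*p_{i-1} + p_{i-2}, q_i = a_i*q_{i-1} + q_{i-2} with p_{-2}=0, p_{-1}=1, q_{-2}=1, q_{-1}=0):
  i=0: a_0=45, p_0 = 45*1 + 0 = 45, q_0 = 45*0 + 1 = 1.
  i=1: a_1=1, p_1 = 1*45 + 1 = 46, q_1 = 1*1 + 0 = 1.
  i=2: a_2=4, p_2 = 4*46 + 45 = 229, q_2 = 4*1 + 1 = 5.
  i=3: a_3=9, p_3 = 9*229 + 46 = 2107, q_3 = 9*5 + 1 = 46.
  i=4: a_4=1, p_4 = 1*2107 + 229 = 2336, q_4 = 1*46 + 5 = 51.
  i=5: a_5=44, p_5 = 44*2336 + 2107 = 104891, q_5 = 44*51 + 46 = 2290.
  i=6: a_6=1, p_6 = 1*104891 + 2336 = 107227, q_6 = 1*2290 + 51 = 2341.
  i=7: a_7=9, p_7 = 9*107227 + 104891 = 1069934, q_7 = 9*2341 + 2290 = 23359.
  i=8: a_8=4, p_8 = 4*1069934 + 107227 = 4386963, q_8 = 4*23359 + 2341 = 95777.
  i=9: a_9=1, p_9 = 1*4386963 + 1069934 = 5456897, q_9 = 1*95777 + 23359 = 119136.
Check: 5456897^2 - 2098*119136^2 = 29777724868609 - 29777724868608 = 1, so (x, y) = (5456897, 119136) solves the equation, and by the theorem it is the least positive solution.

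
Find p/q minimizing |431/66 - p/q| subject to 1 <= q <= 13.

85/13

Expand x = 431/66 as a continued fraction with the Euclidean algorithm:
  431 = 6*66 + 35, so a_0 = 6.
  66 = 1*35 + 31, so a_1 = 1.
  35 = 1*31 + 4, so a_2 = 1.
  31 = 7*4 + 3, so a_3 = 7.
  4 = 1*3 + 1, so a_4 = 1.
  3 = 3*1 + 0, so a_5 = 3.
so x = [6; 1, 1, 7, 1, 3].
Convergents (p_i = a_i*p_{i-1} + p_{i-2}, q_i = a_i*q_{i-1} + q_{i-2} with p_{-2}=0, p_{-1}=1, q_{-2}=1, q_{-1}=0), until the denominator exceeds 13:
  i=0: a_0=6, p_0 = 6*1 + 0 = 6, q_0 = 6*0 + 1 = 1.
  i=1: a_1=1, p_1 = 1*6 + 1 = 7, q_1 = 1*1 + 0 = 1.
  i=2: a_2=1, p_2 = 1*7 + 6 = 13, q_2 = 1*1 + 1 = 2.
  i=3: a_3=7, p_3 = 7*13 + 7 = 98, q_3 = 7*2 + 1 = 15.
q_3 = 15 > 13, so the last convergent with denominator <= 13 is p_2/q_2 = 13/2.
The closest fraction with denominator <= 13 is either p_2/q_2 or the intermediate fraction (k*p_2 + p_1)/(k*q_2 + q_1) with the largest k >= 1 whose denominator stays <= 13; these approach x as k grows, and every other convergent or intermediate fraction in range is farther away.
Largest k: floor((13 - q_1)/q_2) = floor((13 - 1)/2) = 6.
That gives (6*13 + 7)/(6*2 + 1) = 85/13.
Compare the errors: |x - 13/2| = |431*2 - 13*66|/(66*2) = 4/132, and |x - 85/13| = |431*13 - 85*66|/(66*13) = 7/858.
Cross-multiplying, 7*132 = 924 < 3432 = 4*858, so 7/858 is smaller: the intermediate fraction 85/13 is closer to x than 13/2.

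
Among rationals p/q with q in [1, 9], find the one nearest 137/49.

14/5

Expand x = 137/49 as a continued fraction with the Euclidean algorithm:
  137 = 2*49 + 39, so a_0 = 2.
  49 = 1*39 + 10, so a_1 = 1.
  39 = 3*10 + 9, so a_2 = 3.
  10 = 1*9 + 1, so a_3 = 1.
  9 = 9*1 + 0, so a_4 = 9.
so x = [2; 1, 3, 1, 9].
Convergents (p_i = a_i*p_{i-1} + p_{i-2}, q_i = a_i*q_{i-1} + q_{i-2} with p_{-2}=0, p_{-1}=1, q_{-2}=1, q_{-1}=0), until the denominator exceeds 9:
  i=0: a_0=2, p_0 = 2*1 + 0 = 2, q_0 = 2*0 + 1 = 1.
  i=1: a_1=1, p_1 = 1*2 + 1 = 3, q_1 = 1*1 + 0 = 1.
  i=2: a_2=3, p_2 = 3*3 + 2 = 11, q_2 = 3*1 + 1 = 4.
  i=3: a_3=1, p_3 = 1*11 + 3 = 14, q_3 = 1*4 + 1 = 5.
  i=4: a_4=9, p_4 = 9*14 + 11 = 137, q_4 = 9*5 + 4 = 49.
q_4 = 49 > 9, so the last convergent with denominator <= 9 is p_3/q_3 = 14/5.
The closest fraction with denominator <= 9 is either p_3/q_3 or the intermediate fraction (k*p_3 + p_2)/(k*q_3 + q_2) with the largest k >= 1 whose denominator stays <= 9; these approach x as k grows, and every other convergent or intermediate fraction in range is farther away.
Largest k: floor((9 - q_2)/q_3) = floor((9 - 4)/5) = 1.
That gives (1*14 + 11)/(1*5 + 4) = 25/9.
Compare the errors: |x - 14/5| = |137*5 - 14*49|/(49*5) = 1/245, and |x - 25/9| = |137*9 - 25*49|/(49*9) = 8/441.
Cross-multiplying, 1*441 = 441 < 1960 = 8*245, so 1/245 is smaller: the convergent 14/5 is closer to x than 25/9.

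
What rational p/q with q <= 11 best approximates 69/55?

5/4

Expand x = 69/55 as a continued fraction with the Euclidean algorithm:
  69 = 1*55 + 14, so a_0 = 1.
  55 = 3*14 + 13, so a_1 = 3.
  14 = 1*13 + 1, so a_2 = 1.
  13 = 13*1 + 0, so a_3 = 13.
so x = [1; 3, 1, 13].
Convergents (p_i = a_i*p_{i-1} + p_{i-2}, q_i = a_i*q_{i-1} + q_{i-2} with p_{-2}=0, p_{-1}=1, q_{-2}=1, q_{-1}=0), until the denominator exceeds 11:
  i=0: a_0=1, p_0 = 1*1 + 0 = 1, q_0 = 1*0 + 1 = 1.
  i=1: a_1=3, p_1 = 3*1 + 1 = 4, q_1 = 3*1 + 0 = 3.
  i=2: a_2=1, p_2 = 1*4 + 1 = 5, q_2 = 1*3 + 1 = 4.
  i=3: a_3=13, p_3 = 13*5 + 4 = 69, q_3 = 13*4 + 3 = 55.
q_3 = 55 > 11, so the last convergent with denominator <= 11 is p_2/q_2 = 5/4.
The closest fraction with denominator <= 11 is either p_2/q_2 or the intermediate fraction (k*p_2 + p_1)/(k*q_2 + q_1) with the largest k >= 1 whose denominator stays <= 11; these approach x as k grows, and every other convergent or intermediate fraction in range is farther away.
Largest k: floor((11 - q_1)/q_2) = floor((11 - 3)/4) = 2.
That gives (2*5 + 4)/(2*4 + 3) = 14/11.
Compare the errors: |x - 5/4| = |69*4 - 5*55|/(55*4) = 1/220, and |x - 14/11| = |69*11 - 14*55|/(55*11) = 11/605.
Cross-multiplying, 1*605 = 605 < 2420 = 11*220, so 1/220 is smaller: the convergent 5/4 is closer to x than 14/11.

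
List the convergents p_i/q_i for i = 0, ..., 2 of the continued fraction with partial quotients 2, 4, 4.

2/1, 9/4, 38/17

Using the convergent recurrence p_i = a_i*p_{i-1} + p_{i-2}, q_i = a_i*q_{i-1} + q_{i-2} with p_{-2}=0, p_{-1}=1, q_{-2}=1, q_{-1}=0:
  i=0: a_0=2, p_0 = 2*1 + 0 = 2, q_0 = 2*0 + 1 = 1.
  i=1: a_1=4, p_1 = 4*2 + 1 = 9, q_1 = 4*1 + 0 = 4.
  i=2: a_2=4, p_2 = 4*9 + 2 = 38, q_2 = 4*4 + 1 = 17.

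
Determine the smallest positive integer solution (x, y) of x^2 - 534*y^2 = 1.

(x, y) = (3678725, 159194)

First expand sqrt(534) as a continued fraction. With x_i = (sqrt(534) + m_i)/d_i and (m_0, d_0) = (0, 1): a_0 = floor(sqrt(534)) = 23, since 23^2 = 529 <= 534 < 576 = 24^2.
Iterate m_{i+1} = d_i*a_i - m_i, d_{i+1} = (534 - m_{i+1}^2)/d_i, a_{i+1} = floor((a_0 + m_{i+1})/d_{i+1}):
  m_1 = 1*23 - 0 = 23, d_1 = (534 - 23^2)/1 = 5/1 = 5, a_1 = floor((23 + 23)/5) = 9.
  m_2 = 5*9 - 23 = 22, d_2 = (534 - 22^2)/5 = 50/5 = 10, a_2 = floor((23 + 22)/10) = 4.
  m_3 = 10*4 - 22 = 18, d_3 = (534 - 18^2)/10 = 210/10 = 21, a_3 = floor((23 + 18)/21) = 1.
  m_4 = 21*1 - 18 = 3, d_4 = (534 - 3^2)/21 = 525/21 = 25, a_4 = floor((23 + 3)/25) = 1.
  m_5 = 25*1 - 3 = 22, d_5 = (534 - 22^2)/25 = 50/25 = 2, a_5 = floor((23 + 22)/2) = 22.
  m_6 = 2*22 - 22 = 22, d_6 = (534 - 22^2)/2 = 50/2 = 25, a_6 = floor((23 + 22)/25) = 1.
  m_7 = 25*1 - 22 = 3, d_7 = (534 - 3^2)/25 = 525/25 = 21, a_7 = floor((23 + 3)/21) = 1.
  m_8 = 21*1 - 3 = 18, d_8 = (534 - 18^2)/21 = 210/21 = 10, a_8 = floor((23 + 18)/10) = 4.
  m_9 = 10*4 - 18 = 22, d_9 = (534 - 22^2)/10 = 50/10 = 5, a_9 = floor((23 + 22)/5) = 9.
  m_10 = 5*9 - 22 = 23, d_10 = (534 - 23^2)/5 = 5/5 = 1, a_10 = floor((23 + 23)/1) = 46.
  m_11 = 1*46 - 23 = 23, d_11 = (534 - 23^2)/1 = 5/1 = 5: (m_11, d_11) = (m_1, d_1) = (23, 5), so from here the quotients repeat a_1, ..., a_10; the period length is 10.
So sqrt(534) = [23; (9, 4, 1, 1, 22, 1, 1, 4, 9, 46)] with period length k = 10.
k is even, so the fundamental solution of x^2 - 534y^2 = 1 is (p_{k-1}, q_{k-1}) = (p_9, q_9); compute convergents through index 9.
Convergents (p_i = a_i*p_{i-1} + p_{i-2}, q_i = a_i*q_{i-1} + q_{i-2} with p_{-2}=0, p_{-1}=1, q_{-2}=1, q_{-1}=0):
  i=0: a_0=23, p_0 = 23*1 + 0 = 23, q_0 = 23*0 + 1 = 1.
  i=1: a_1=9, p_1 = 9*23 + 1 = 208, q_1 = 9*1 + 0 = 9.
  i=2: a_2=4, p_2 = 4*208 + 23 = 855, q_2 = 4*9 + 1 = 37.
  i=3: a_3=1, p_3 = 1*855 + 208 = 1063, q_3 = 1*37 + 9 = 46.
  i=4: a_4=1, p_4 = 1*1063 + 855 = 1918, q_4 = 1*46 + 37 = 83.
  i=5: a_5=22, p_5 = 22*1918 + 1063 = 43259, q_5 = 22*83 + 46 = 1872.
  i=6: a_6=1, p_6 = 1*43259 + 1918 = 45177, q_6 = 1*1872 + 83 = 1955.
  i=7: a_7=1, p_7 = 1*45177 + 43259 = 88436, q_7 = 1*1955 + 1872 = 3827.
  i=8: a_8=4, p_8 = 4*88436 + 45177 = 398921, q_8 = 4*3827 + 1955 = 17263.
  i=9: a_9=9, p_9 = 9*398921 + 88436 = 3678725, q_9 = 9*17263 + 3827 = 159194.
Check: 3678725^2 - 534*159194^2 = 13533017625625 - 13533017625624 = 1, so (x, y) = (3678725, 159194) solves the equation, and by the theorem it is the least positive solution.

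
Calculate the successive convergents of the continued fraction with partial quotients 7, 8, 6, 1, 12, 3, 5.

7/1, 57/8, 349/49, 406/57, 5221/733, 16069/2256, 85566/12013

Using the convergent recurrence p_i = a_i*p_{i-1} + p_{i-2}, q_i = a_i*q_{i-1} + q_{i-2} with p_{-2}=0, p_{-1}=1, q_{-2}=1, q_{-1}=0:
  i=0: a_0=7, p_0 = 7*1 + 0 = 7, q_0 = 7*0 + 1 = 1.
  i=1: a_1=8, p_1 = 8*7 + 1 = 57, q_1 = 8*1 + 0 = 8.
  i=2: a_2=6, p_2 = 6*57 + 7 = 349, q_2 = 6*8 + 1 = 49.
  i=3: a_3=1, p_3 = 1*349 + 57 = 406, q_3 = 1*49 + 8 = 57.
  i=4: a_4=12, p_4 = 12*406 + 349 = 5221, q_4 = 12*57 + 49 = 733.
  i=5: a_5=3, p_5 = 3*5221 + 406 = 16069, q_5 = 3*733 + 57 = 2256.
  i=6: a_6=5, p_6 = 5*16069 + 5221 = 85566, q_6 = 5*2256 + 733 = 12013.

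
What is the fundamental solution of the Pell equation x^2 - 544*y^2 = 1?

First expand sqrt(544) as a continued fraction. With x_i = (sqrt(544) + m_i)/d_i and (m_0, d_0) = (0, 1): a_0 = floor(sqrt(544)) = 23, since 23^2 = 529 <= 544 < 576 = 24^2.
Iterate m_{i+1} = d_i*a_i - m_i, d_{i+1} = (544 - m_{i+1}^2)/d_i, a_{i+1} = floor((a_0 + m_{i+1})/d_{i+1}):
  m_1 = 1*23 - 0 = 23, d_1 = (544 - 23^2)/1 = 15/1 = 15, a_1 = floor((23 + 23)/15) = 3.
  m_2 = 15*3 - 23 = 22, d_2 = (544 - 22^2)/15 = 60/15 = 4, a_2 = floor((23 + 22)/4) = 11.
  m_3 = 4*11 - 22 = 22, d_3 = (544 - 22^2)/4 = 60/4 = 15, a_3 = floor((23 + 22)/15) = 3.
  m_4 = 15*3 - 22 = 23, d_4 = (544 - 23^2)/15 = 15/15 = 1, a_4 = floor((23 + 23)/1) = 46.
  m_5 = 1*46 - 23 = 23, d_5 = (544 - 23^2)/1 = 15/1 = 15: (m_5, d_5) = (m_1, d_1) = (23, 15), so from here the quotients repeat a_1, ..., a_4; the period length is 4.
So sqrt(544) = [23; (3, 11, 3, 46)] with period length k = 4.
k is even, so the fundamental solution of x^2 - 544y^2 = 1 is (p_{k-1}, q_{k-1}) = (p_3, q_3); compute convergents through index 3.
Convergents (p_i = a_i*p_{i-1} + p_{i-2}, q_i = a_i*q_{i-1} + q_{i-2} with p_{-2}=0, p_{-1}=1, q_{-2}=1, q_{-1}=0):
  i=0: a_0=23, p_0 = 23*1 + 0 = 23, q_0 = 23*0 + 1 = 1.
  i=1: a_1=3, p_1 = 3*23 + 1 = 70, q_1 = 3*1 + 0 = 3.
  i=2: a_2=11, p_2 = 11*70 + 23 = 793, q_2 = 11*3 + 1 = 34.
  i=3: a_3=3, p_3 = 3*793 + 70 = 2449, q_3 = 3*34 + 3 = 105.
Check: 2449^2 - 544*105^2 = 5997601 - 5997600 = 1, so (x, y) = (2449, 105) solves the equation, and by the theorem it is the least positive solution.

(x, y) = (2449, 105)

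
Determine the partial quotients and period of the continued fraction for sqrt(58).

[7; (1, 1, 1, 1, 1, 1, 14)]

Write x_i = (sqrt(58) + m_i)/d_i with (m_0, d_0) = (0, 1). a_0 = floor(sqrt(58)) = 7, since 7^2 = 49 <= 58 < 64 = 8^2.
Iterate m_{i+1} = d_i*a_i - m_i, d_{i+1} = (58 - m_{i+1}^2)/d_i, a_{i+1} = floor((a_0 + m_{i+1})/d_{i+1}):
  m_1 = 1*7 - 0 = 7, d_1 = (58 - 7^2)/1 = 9/1 = 9, a_1 = floor((7 + 7)/9) = 1.
  m_2 = 9*1 - 7 = 2, d_2 = (58 - 2^2)/9 = 54/9 = 6, a_2 = floor((7 + 2)/6) = 1.
  m_3 = 6*1 - 2 = 4, d_3 = (58 - 4^2)/6 = 42/6 = 7, a_3 = floor((7 + 4)/7) = 1.
  m_4 = 7*1 - 4 = 3, d_4 = (58 - 3^2)/7 = 49/7 = 7, a_4 = floor((7 + 3)/7) = 1.
  m_5 = 7*1 - 3 = 4, d_5 = (58 - 4^2)/7 = 42/7 = 6, a_5 = floor((7 + 4)/6) = 1.
  m_6 = 6*1 - 4 = 2, d_6 = (58 - 2^2)/6 = 54/6 = 9, a_6 = floor((7 + 2)/9) = 1.
  m_7 = 9*1 - 2 = 7, d_7 = (58 - 7^2)/9 = 9/9 = 1, a_7 = floor((7 + 7)/1) = 14.
  m_8 = 1*14 - 7 = 7, d_8 = (58 - 7^2)/1 = 9/1 = 9: (m_8, d_8) = (m_1, d_1) = (7, 9), so from here the quotients repeat a_1, ..., a_7; the period length is 7.
Hence the expansion of sqrt(58) is a_0 = 7 followed by the repeating block 1, 1, 1, 1, 1, 1, 14 (period 7).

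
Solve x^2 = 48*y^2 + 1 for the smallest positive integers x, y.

(x, y) = (7, 1)

First expand sqrt(48) as a continued fraction. With x_i = (sqrt(48) + m_i)/d_i and (m_0, d_0) = (0, 1): a_0 = floor(sqrt(48)) = 6, since 6^2 = 36 <= 48 < 49 = 7^2.
Iterate m_{i+1} = d_i*a_i - m_i, d_{i+1} = (48 - m_{i+1}^2)/d_i, a_{i+1} = floor((a_0 + m_{i+1})/d_{i+1}):
  m_1 = 1*6 - 0 = 6, d_1 = (48 - 6^2)/1 = 12/1 = 12, a_1 = floor((6 + 6)/12) = 1.
  m_2 = 12*1 - 6 = 6, d_2 = (48 - 6^2)/12 = 12/12 = 1, a_2 = floor((6 + 6)/1) = 12.
  m_3 = 1*12 - 6 = 6, d_3 = (48 - 6^2)/1 = 12/1 = 12: (m_3, d_3) = (m_1, d_1) = (6, 12), so from here the quotients repeat a_1, a_2; the period length is 2.
So sqrt(48) = [6; (1, 12)] with period length k = 2.
k is even, so the fundamental solution of x^2 - 48y^2 = 1 is (p_{k-1}, q_{k-1}) = (p_1, q_1); compute convergents through index 1.
Convergents (p_i = a_i*p_{i-1} + p_{i-2}, q_i = a_i*q_{i-1} + q_{i-2} with p_{-2}=0, p_{-1}=1, q_{-2}=1, q_{-1}=0):
  i=0: a_0=6, p_0 = 6*1 + 0 = 6, q_0 = 6*0 + 1 = 1.
  i=1: a_1=1, p_1 = 1*6 + 1 = 7, q_1 = 1*1 + 0 = 1.
Check: 7^2 - 48*1^2 = 49 - 48 = 1, so (x, y) = (7, 1) solves the equation, and by the theorem it is the least positive solution.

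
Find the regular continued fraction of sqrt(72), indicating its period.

Write x_i = (sqrt(72) + m_i)/d_i with (m_0, d_0) = (0, 1). a_0 = floor(sqrt(72)) = 8, since 8^2 = 64 <= 72 < 81 = 9^2.
Iterate m_{i+1} = d_i*a_i - m_i, d_{i+1} = (72 - m_{i+1}^2)/d_i, a_{i+1} = floor((a_0 + m_{i+1})/d_{i+1}):
  m_1 = 1*8 - 0 = 8, d_1 = (72 - 8^2)/1 = 8/1 = 8, a_1 = floor((8 + 8)/8) = 2.
  m_2 = 8*2 - 8 = 8, d_2 = (72 - 8^2)/8 = 8/8 = 1, a_2 = floor((8 + 8)/1) = 16.
  m_3 = 1*16 - 8 = 8, d_3 = (72 - 8^2)/1 = 8/1 = 8: (m_3, d_3) = (m_1, d_1) = (8, 8), so from here the quotients repeat a_1, a_2; the period length is 2.
Hence the expansion of sqrt(72) is a_0 = 8 followed by the repeating block 2, 16 (period 2).

[8; (2, 16)]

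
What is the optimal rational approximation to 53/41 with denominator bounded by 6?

Expand x = 53/41 as a continued fraction with the Euclidean algorithm:
  53 = 1*41 + 12, so a_0 = 1.
  41 = 3*12 + 5, so a_1 = 3.
  12 = 2*5 + 2, so a_2 = 2.
  5 = 2*2 + 1, so a_3 = 2.
  2 = 2*1 + 0, so a_4 = 2.
so x = [1; 3, 2, 2, 2].
Convergents (p_i = a_i*p_{i-1} + p_{i-2}, q_i = a_i*q_{i-1} + q_{i-2} with p_{-2}=0, p_{-1}=1, q_{-2}=1, q_{-1}=0), until the denominator exceeds 6:
  i=0: a_0=1, p_0 = 1*1 + 0 = 1, q_0 = 1*0 + 1 = 1.
  i=1: a_1=3, p_1 = 3*1 + 1 = 4, q_1 = 3*1 + 0 = 3.
  i=2: a_2=2, p_2 = 2*4 + 1 = 9, q_2 = 2*3 + 1 = 7.
q_2 = 7 > 6, so the last convergent with denominator <= 6 is p_1/q_1 = 4/3.
The closest fraction with denominator <= 6 is either p_1/q_1 or the intermediate fraction (k*p_1 + p_0)/(k*q_1 + q_0) with the largest k >= 1 whose denominator stays <= 6; these approach x as k grows, and every other convergent or intermediate fraction in range is farther away.
Largest k: floor((6 - q_0)/q_1) = floor((6 - 1)/3) = 1.
That gives (1*4 + 1)/(1*3 + 1) = 5/4.
Compare the errors: |x - 4/3| = |53*3 - 4*41|/(41*3) = 5/123, and |x - 5/4| = |53*4 - 5*41|/(41*4) = 7/164.
Cross-multiplying, 5*164 = 820 < 861 = 7*123, so 5/123 is smaller: the convergent 4/3 is closer to x than 5/4.

4/3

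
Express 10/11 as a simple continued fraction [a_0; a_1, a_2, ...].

[0; 1, 10]

Run the Euclidean algorithm on 10 and 11; the successive quotients are the partial quotients a_0, a_1, ... (each step inverts the fractional part left over by the previous one):
  10 = 0*11 + 10, so a_0 = 0.
  11 = 1*10 + 1, so a_1 = 1.
  10 = 10*1 + 0, so a_2 = 10.
The remainder reaches 0 after 3 divisions, so the expansion has 3 partial quotients, read off in order.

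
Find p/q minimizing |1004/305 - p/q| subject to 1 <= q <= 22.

Expand x = 1004/305 as a continued fraction with the Euclidean algorithm:
  1004 = 3*305 + 89, so a_0 = 3.
  305 = 3*89 + 38, so a_1 = 3.
  89 = 2*38 + 13, so a_2 = 2.
  38 = 2*13 + 12, so a_3 = 2.
  13 = 1*12 + 1, so a_4 = 1.
  12 = 12*1 + 0, so a_5 = 12.
so x = [3; 3, 2, 2, 1, 12].
Convergents (p_i = a_i*p_{i-1} + p_{i-2}, q_i = a_i*q_{i-1} + q_{i-2} with p_{-2}=0, p_{-1}=1, q_{-2}=1, q_{-1}=0), until the denominator exceeds 22:
  i=0: a_0=3, p_0 = 3*1 + 0 = 3, q_0 = 3*0 + 1 = 1.
  i=1: a_1=3, p_1 = 3*3 + 1 = 10, q_1 = 3*1 + 0 = 3.
  i=2: a_2=2, p_2 = 2*10 + 3 = 23, q_2 = 2*3 + 1 = 7.
  i=3: a_3=2, p_3 = 2*23 + 10 = 56, q_3 = 2*7 + 3 = 17.
  i=4: a_4=1, p_4 = 1*56 + 23 = 79, q_4 = 1*17 + 7 = 24.
q_4 = 24 > 22, so the last convergent with denominator <= 22 is p_3/q_3 = 56/17.
The closest fraction with denominator <= 22 is either p_3/q_3 or the intermediate fraction (k*p_3 + p_2)/(k*q_3 + q_2) with the largest k >= 1 whose denominator stays <= 22; these approach x as k grows, and every other convergent or intermediate fraction in range is farther away.
Largest k: floor((22 - q_2)/q_3) = floor((22 - 7)/17) = 0.
Since k = 0, no intermediate fraction beyond p_3/q_3 has denominator <= 22, so the convergent 56/17 is the closest (its error is |1004*17 - 56*305|/(305*17) = 12/5185).

56/17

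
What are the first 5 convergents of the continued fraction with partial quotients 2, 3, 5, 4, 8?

Using the convergent recurrence p_i = a_i*p_{i-1} + p_{i-2}, q_i = a_i*q_{i-1} + q_{i-2} with p_{-2}=0, p_{-1}=1, q_{-2}=1, q_{-1}=0:
  i=0: a_0=2, p_0 = 2*1 + 0 = 2, q_0 = 2*0 + 1 = 1.
  i=1: a_1=3, p_1 = 3*2 + 1 = 7, q_1 = 3*1 + 0 = 3.
  i=2: a_2=5, p_2 = 5*7 + 2 = 37, q_2 = 5*3 + 1 = 16.
  i=3: a_3=4, p_3 = 4*37 + 7 = 155, q_3 = 4*16 + 3 = 67.
  i=4: a_4=8, p_4 = 8*155 + 37 = 1277, q_4 = 8*67 + 16 = 552.

2/1, 7/3, 37/16, 155/67, 1277/552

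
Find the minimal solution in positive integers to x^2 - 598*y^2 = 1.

(x, y) = (1574351, 64380)

First expand sqrt(598) as a continued fraction. With x_i = (sqrt(598) + m_i)/d_i and (m_0, d_0) = (0, 1): a_0 = floor(sqrt(598)) = 24, since 24^2 = 576 <= 598 < 625 = 25^2.
Iterate m_{i+1} = d_i*a_i - m_i, d_{i+1} = (598 - m_{i+1}^2)/d_i, a_{i+1} = floor((a_0 + m_{i+1})/d_{i+1}):
  m_1 = 1*24 - 0 = 24, d_1 = (598 - 24^2)/1 = 22/1 = 22, a_1 = floor((24 + 24)/22) = 2.
  m_2 = 22*2 - 24 = 20, d_2 = (598 - 20^2)/22 = 198/22 = 9, a_2 = floor((24 + 20)/9) = 4.
  m_3 = 9*4 - 20 = 16, d_3 = (598 - 16^2)/9 = 342/9 = 38, a_3 = floor((24 + 16)/38) = 1.
  m_4 = 38*1 - 16 = 22, d_4 = (598 - 22^2)/38 = 114/38 = 3, a_4 = floor((24 + 22)/3) = 15.
  m_5 = 3*15 - 22 = 23, d_5 = (598 - 23^2)/3 = 69/3 = 23, a_5 = floor((24 + 23)/23) = 2.
  m_6 = 23*2 - 23 = 23, d_6 = (598 - 23^2)/23 = 69/23 = 3, a_6 = floor((24 + 23)/3) = 15.
  m_7 = 3*15 - 23 = 22, d_7 = (598 - 22^2)/3 = 114/3 = 38, a_7 = floor((24 + 22)/38) = 1.
  m_8 = 38*1 - 22 = 16, d_8 = (598 - 16^2)/38 = 342/38 = 9, a_8 = floor((24 + 16)/9) = 4.
  m_9 = 9*4 - 16 = 20, d_9 = (598 - 20^2)/9 = 198/9 = 22, a_9 = floor((24 + 20)/22) = 2.
  m_10 = 22*2 - 20 = 24, d_10 = (598 - 24^2)/22 = 22/22 = 1, a_10 = floor((24 + 24)/1) = 48.
  m_11 = 1*48 - 24 = 24, d_11 = (598 - 24^2)/1 = 22/1 = 22: (m_11, d_11) = (m_1, d_1) = (24, 22), so from here the quotients repeat a_1, ..., a_10; the period length is 10.
So sqrt(598) = [24; (2, 4, 1, 15, 2, 15, 1, 4, 2, 48)] with period length k = 10.
k is even, so the fundamental solution of x^2 - 598y^2 = 1 is (p_{k-1}, q_{k-1}) = (p_9, q_9); compute convergents through index 9.
Convergents (p_i = a_i*p_{i-1} + p_{i-2}, q_i = a_i*q_{i-1} + q_{i-2} with p_{-2}=0, p_{-1}=1, q_{-2}=1, q_{-1}=0):
  i=0: a_0=24, p_0 = 24*1 + 0 = 24, q_0 = 24*0 + 1 = 1.
  i=1: a_1=2, p_1 = 2*24 + 1 = 49, q_1 = 2*1 + 0 = 2.
  i=2: a_2=4, p_2 = 4*49 + 24 = 220, q_2 = 4*2 + 1 = 9.
  i=3: a_3=1, p_3 = 1*220 + 49 = 269, q_3 = 1*9 + 2 = 11.
  i=4: a_4=15, p_4 = 15*269 + 220 = 4255, q_4 = 15*11 + 9 = 174.
  i=5: a_5=2, p_5 = 2*4255 + 269 = 8779, q_5 = 2*174 + 11 = 359.
  i=6: a_6=15, p_6 = 15*8779 + 4255 = 135940, q_6 = 15*359 + 174 = 5559.
  i=7: a_7=1, p_7 = 1*135940 + 8779 = 144719, q_7 = 1*5559 + 359 = 5918.
  i=8: a_8=4, p_8 = 4*144719 + 135940 = 714816, q_8 = 4*5918 + 5559 = 29231.
  i=9: a_9=2, p_9 = 2*714816 + 144719 = 1574351, q_9 = 2*29231 + 5918 = 64380.
Check: 1574351^2 - 598*64380^2 = 2478581071201 - 2478581071200 = 1, so (x, y) = (1574351, 64380) solves the equation, and by the theorem it is the least positive solution.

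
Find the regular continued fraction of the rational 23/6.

[3; 1, 5]

Run the Euclidean algorithm on 23 and 6; the successive quotients are the partial quotients a_0, a_1, ... (each step inverts the fractional part left over by the previous one):
  23 = 3*6 + 5, so a_0 = 3.
  6 = 1*5 + 1, so a_1 = 1.
  5 = 5*1 + 0, so a_2 = 5.
The remainder reaches 0 after 3 divisions, so the expansion has 3 partial quotients, read off in order.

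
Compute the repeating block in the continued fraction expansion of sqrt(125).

[11; (5, 1, 1, 5, 22)]

Write x_i = (sqrt(125) + m_i)/d_i with (m_0, d_0) = (0, 1). a_0 = floor(sqrt(125)) = 11, since 11^2 = 121 <= 125 < 144 = 12^2.
Iterate m_{i+1} = d_i*a_i - m_i, d_{i+1} = (125 - m_{i+1}^2)/d_i, a_{i+1} = floor((a_0 + m_{i+1})/d_{i+1}):
  m_1 = 1*11 - 0 = 11, d_1 = (125 - 11^2)/1 = 4/1 = 4, a_1 = floor((11 + 11)/4) = 5.
  m_2 = 4*5 - 11 = 9, d_2 = (125 - 9^2)/4 = 44/4 = 11, a_2 = floor((11 + 9)/11) = 1.
  m_3 = 11*1 - 9 = 2, d_3 = (125 - 2^2)/11 = 121/11 = 11, a_3 = floor((11 + 2)/11) = 1.
  m_4 = 11*1 - 2 = 9, d_4 = (125 - 9^2)/11 = 44/11 = 4, a_4 = floor((11 + 9)/4) = 5.
  m_5 = 4*5 - 9 = 11, d_5 = (125 - 11^2)/4 = 4/4 = 1, a_5 = floor((11 + 11)/1) = 22.
  m_6 = 1*22 - 11 = 11, d_6 = (125 - 11^2)/1 = 4/1 = 4: (m_6, d_6) = (m_1, d_1) = (11, 4), so from here the quotients repeat a_1, ..., a_5; the period length is 5.
Hence the expansion of sqrt(125) is a_0 = 11 followed by the repeating block 5, 1, 1, 5, 22 (period 5).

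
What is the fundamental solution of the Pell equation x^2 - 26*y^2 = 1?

(x, y) = (51, 10)

First expand sqrt(26) as a continued fraction. With x_i = (sqrt(26) + m_i)/d_i and (m_0, d_0) = (0, 1): a_0 = floor(sqrt(26)) = 5, since 5^2 = 25 <= 26 < 36 = 6^2.
Iterate m_{i+1} = d_i*a_i - m_i, d_{i+1} = (26 - m_{i+1}^2)/d_i, a_{i+1} = floor((a_0 + m_{i+1})/d_{i+1}):
  m_1 = 1*5 - 0 = 5, d_1 = (26 - 5^2)/1 = 1/1 = 1, a_1 = floor((5 + 5)/1) = 10.
  m_2 = 1*10 - 5 = 5, d_2 = (26 - 5^2)/1 = 1/1 = 1: (m_2, d_2) = (m_1, d_1) = (5, 1), so from here the quotient a_1 repeats; the period length is 1.
So sqrt(26) = [5; (10)] with period length k = 1.
k is odd, so (p_{k-1}, q_{k-1}) only solves x^2 - 26y^2 = -1 and the fundamental solution of x^2 - 26y^2 = 1 is (p_{2k-1}, q_{2k-1}) = (p_1, q_1); compute convergents through index 1, running through the period twice.
Convergents (p_i = a_i*p_{i-1} + p_{i-2}, q_i = a_i*q_{i-1} + q_{i-2} with p_{-2}=0, p_{-1}=1, q_{-2}=1, q_{-1}=0):
  i=0: a_0=5, p_0 = 5*1 + 0 = 5, q_0 = 5*0 + 1 = 1.
  i=1: a_1=10, p_1 = 10*5 + 1 = 51, q_1 = 10*1 + 0 = 10.
Indeed p_0^2 - 26*q_0^2 = 25 - 26 = -1, not +1.
Check: 51^2 - 26*10^2 = 2601 - 2600 = 1, so (x, y) = (51, 10) solves the equation, and by the theorem it is the least positive solution.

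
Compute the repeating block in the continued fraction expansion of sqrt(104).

Write x_i = (sqrt(104) + m_i)/d_i with (m_0, d_0) = (0, 1). a_0 = floor(sqrt(104)) = 10, since 10^2 = 100 <= 104 < 121 = 11^2.
Iterate m_{i+1} = d_i*a_i - m_i, d_{i+1} = (104 - m_{i+1}^2)/d_i, a_{i+1} = floor((a_0 + m_{i+1})/d_{i+1}):
  m_1 = 1*10 - 0 = 10, d_1 = (104 - 10^2)/1 = 4/1 = 4, a_1 = floor((10 + 10)/4) = 5.
  m_2 = 4*5 - 10 = 10, d_2 = (104 - 10^2)/4 = 4/4 = 1, a_2 = floor((10 + 10)/1) = 20.
  m_3 = 1*20 - 10 = 10, d_3 = (104 - 10^2)/1 = 4/1 = 4: (m_3, d_3) = (m_1, d_1) = (10, 4), so from here the quotients repeat a_1, a_2; the period length is 2.
Hence the expansion of sqrt(104) is a_0 = 10 followed by the repeating block 5, 20 (period 2).

[10; (5, 20)]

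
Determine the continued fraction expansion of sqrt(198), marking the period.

Write x_i = (sqrt(198) + m_i)/d_i with (m_0, d_0) = (0, 1). a_0 = floor(sqrt(198)) = 14, since 14^2 = 196 <= 198 < 225 = 15^2.
Iterate m_{i+1} = d_i*a_i - m_i, d_{i+1} = (198 - m_{i+1}^2)/d_i, a_{i+1} = floor((a_0 + m_{i+1})/d_{i+1}):
  m_1 = 1*14 - 0 = 14, d_1 = (198 - 14^2)/1 = 2/1 = 2, a_1 = floor((14 + 14)/2) = 14.
  m_2 = 2*14 - 14 = 14, d_2 = (198 - 14^2)/2 = 2/2 = 1, a_2 = floor((14 + 14)/1) = 28.
  m_3 = 1*28 - 14 = 14, d_3 = (198 - 14^2)/1 = 2/1 = 2: (m_3, d_3) = (m_1, d_1) = (14, 2), so from here the quotients repeat a_1, a_2; the period length is 2.
Hence the expansion of sqrt(198) is a_0 = 14 followed by the repeating block 14, 28 (period 2).

[14; (14, 28)]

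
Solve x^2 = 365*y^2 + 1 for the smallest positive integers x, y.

First expand sqrt(365) as a continued fraction. With x_i = (sqrt(365) + m_i)/d_i and (m_0, d_0) = (0, 1): a_0 = floor(sqrt(365)) = 19, since 19^2 = 361 <= 365 < 400 = 20^2.
Iterate m_{i+1} = d_i*a_i - m_i, d_{i+1} = (365 - m_{i+1}^2)/d_i, a_{i+1} = floor((a_0 + m_{i+1})/d_{i+1}):
  m_1 = 1*19 - 0 = 19, d_1 = (365 - 19^2)/1 = 4/1 = 4, a_1 = floor((19 + 19)/4) = 9.
  m_2 = 4*9 - 19 = 17, d_2 = (365 - 17^2)/4 = 76/4 = 19, a_2 = floor((19 + 17)/19) = 1.
  m_3 = 19*1 - 17 = 2, d_3 = (365 - 2^2)/19 = 361/19 = 19, a_3 = floor((19 + 2)/19) = 1.
  m_4 = 19*1 - 2 = 17, d_4 = (365 - 17^2)/19 = 76/19 = 4, a_4 = floor((19 + 17)/4) = 9.
  m_5 = 4*9 - 17 = 19, d_5 = (365 - 19^2)/4 = 4/4 = 1, a_5 = floor((19 + 19)/1) = 38.
  m_6 = 1*38 - 19 = 19, d_6 = (365 - 19^2)/1 = 4/1 = 4: (m_6, d_6) = (m_1, d_1) = (19, 4), so from here the quotients repeat a_1, ..., a_5; the period length is 5.
So sqrt(365) = [19; (9, 1, 1, 9, 38)] with period length k = 5.
k is odd, so (p_{k-1}, q_{k-1}) only solves x^2 - 365y^2 = -1 and the fundamental solution of x^2 - 365y^2 = 1 is (p_{2k-1}, q_{2k-1}) = (p_9, q_9); compute convergents through index 9, running through the period twice.
Convergents (p_i = a_i*p_{i-1} + p_{i-2}, q_i = a_i*q_{i-1} + q_{i-2} with p_{-2}=0, p_{-1}=1, q_{-2}=1, q_{-1}=0):
  i=0: a_0=19, p_0 = 19*1 + 0 = 19, q_0 = 19*0 + 1 = 1.
  i=1: a_1=9, p_1 = 9*19 + 1 = 172, q_1 = 9*1 + 0 = 9.
  i=2: a_2=1, p_2 = 1*172 + 19 = 191, q_2 = 1*9 + 1 = 10.
  i=3: a_3=1, p_3 = 1*191 + 172 = 363, q_3 = 1*10 + 9 = 19.
  i=4: a_4=9, p_4 = 9*363 + 191 = 3458, q_4 = 9*19 + 10 = 181.
  i=5: a_5=38, p_5 = 38*3458 + 363 = 131767, q_5 = 38*181 + 19 = 6897.
  i=6: a_6=9, p_6 = 9*131767 + 3458 = 1189361, q_6 = 9*6897 + 181 = 62254.
  i=7: a_7=1, p_7 = 1*1189361 + 131767 = 1321128, q_7 = 1*62254 + 6897 = 69151.
  i=8: a_8=1, p_8 = 1*1321128 + 1189361 = 2510489, q_8 = 1*69151 + 62254 = 131405.
  i=9: a_9=9, p_9 = 9*2510489 + 1321128 = 23915529, q_9 = 9*131405 + 69151 = 1251796.
Indeed p_4^2 - 365*q_4^2 = 11957764 - 11957765 = -1, not +1.
Check: 23915529^2 - 365*1251796^2 = 571952527349841 - 571952527349840 = 1, so (x, y) = (23915529, 1251796) solves the equation, and by the theorem it is the least positive solution.

(x, y) = (23915529, 1251796)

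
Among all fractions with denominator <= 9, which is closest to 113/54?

19/9

Expand x = 113/54 as a continued fraction with the Euclidean algorithm:
  113 = 2*54 + 5, so a_0 = 2.
  54 = 10*5 + 4, so a_1 = 10.
  5 = 1*4 + 1, so a_2 = 1.
  4 = 4*1 + 0, so a_3 = 4.
so x = [2; 10, 1, 4].
Convergents (p_i = a_i*p_{i-1} + p_{i-2}, q_i = a_i*q_{i-1} + q_{i-2} with p_{-2}=0, p_{-1}=1, q_{-2}=1, q_{-1}=0), until the denominator exceeds 9:
  i=0: a_0=2, p_0 = 2*1 + 0 = 2, q_0 = 2*0 + 1 = 1.
  i=1: a_1=10, p_1 = 10*2 + 1 = 21, q_1 = 10*1 + 0 = 10.
q_1 = 10 > 9, so the last convergent with denominator <= 9 is p_0/q_0 = 2/1.
The closest fraction with denominator <= 9 is either p_0/q_0 or the intermediate fraction (k*p_0 + p_{-1})/(k*q_0 + q_{-1}) with the largest k >= 1 whose denominator stays <= 9; these approach x as k grows, and every other convergent or intermediate fraction in range is farther away.
Largest k: floor((9 - q_{-1})/q_0) = floor((9 - 0)/1) = 9 (using the seeds p_{-1} = 1, q_{-1} = 0).
That gives (9*2 + 1)/(9*1 + 0) = 19/9.
Compare the errors: |x - 2/1| = |113*1 - 2*54|/(54*1) = 5/54, and |x - 19/9| = |113*9 - 19*54|/(54*9) = 9/486.
Cross-multiplying, 9*54 = 486 < 2430 = 5*486, so 9/486 is smaller: the intermediate fraction 19/9 is closer to x than 2/1.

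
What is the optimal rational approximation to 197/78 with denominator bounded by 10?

5/2

Expand x = 197/78 as a continued fraction with the Euclidean algorithm:
  197 = 2*78 + 41, so a_0 = 2.
  78 = 1*41 + 37, so a_1 = 1.
  41 = 1*37 + 4, so a_2 = 1.
  37 = 9*4 + 1, so a_3 = 9.
  4 = 4*1 + 0, so a_4 = 4.
so x = [2; 1, 1, 9, 4].
Convergents (p_i = a_i*p_{i-1} + p_{i-2}, q_i = a_i*q_{i-1} + q_{i-2} with p_{-2}=0, p_{-1}=1, q_{-2}=1, q_{-1}=0), until the denominator exceeds 10:
  i=0: a_0=2, p_0 = 2*1 + 0 = 2, q_0 = 2*0 + 1 = 1.
  i=1: a_1=1, p_1 = 1*2 + 1 = 3, q_1 = 1*1 + 0 = 1.
  i=2: a_2=1, p_2 = 1*3 + 2 = 5, q_2 = 1*1 + 1 = 2.
  i=3: a_3=9, p_3 = 9*5 + 3 = 48, q_3 = 9*2 + 1 = 19.
q_3 = 19 > 10, so the last convergent with denominator <= 10 is p_2/q_2 = 5/2.
The closest fraction with denominator <= 10 is either p_2/q_2 or the intermediate fraction (k*p_2 + p_1)/(k*q_2 + q_1) with the largest k >= 1 whose denominator stays <= 10; these approach x as k grows, and every other convergent or intermediate fraction in range is farther away.
Largest k: floor((10 - q_1)/q_2) = floor((10 - 1)/2) = 4.
That gives (4*5 + 3)/(4*2 + 1) = 23/9.
Compare the errors: |x - 5/2| = |197*2 - 5*78|/(78*2) = 4/156, and |x - 23/9| = |197*9 - 23*78|/(78*9) = 21/702.
Cross-multiplying, 4*702 = 2808 < 3276 = 21*156, so 4/156 is smaller: the convergent 5/2 is closer to x than 23/9.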